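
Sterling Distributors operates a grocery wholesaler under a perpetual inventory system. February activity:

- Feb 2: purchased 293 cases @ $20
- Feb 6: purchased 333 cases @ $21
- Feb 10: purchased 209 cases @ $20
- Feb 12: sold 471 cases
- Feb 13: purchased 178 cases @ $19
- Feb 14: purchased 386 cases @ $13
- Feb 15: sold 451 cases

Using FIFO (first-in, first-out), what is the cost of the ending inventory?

Ending inventory = $6,747

Feb 12, 471 sold [FIFO — oldest first]: 293 @ $20 + 178 @ $21 = $9,598
Feb 15, 451 sold [FIFO — oldest first]: 155 @ $21 + 209 @ $20 + 87 @ $19 = $9,088
Total COGS = $9,598 + $9,088 = $18,686
Ending inventory: 91 @ $19 + 386 @ $13 = $6,747
Check: goods available $25,433 = COGS $18,686 + ending $6,747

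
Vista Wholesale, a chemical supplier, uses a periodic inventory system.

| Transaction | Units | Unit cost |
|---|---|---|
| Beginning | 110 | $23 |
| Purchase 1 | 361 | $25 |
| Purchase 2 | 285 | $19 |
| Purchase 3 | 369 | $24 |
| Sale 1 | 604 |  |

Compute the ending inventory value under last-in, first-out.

Ending inventory = $12,505

Sale 1 (604) [LIFO — newest first]: 369 @ $24 + 235 @ $19 = $13,321
Ending inventory: 110 @ $23 + 361 @ $25 + 50 @ $19 = $12,505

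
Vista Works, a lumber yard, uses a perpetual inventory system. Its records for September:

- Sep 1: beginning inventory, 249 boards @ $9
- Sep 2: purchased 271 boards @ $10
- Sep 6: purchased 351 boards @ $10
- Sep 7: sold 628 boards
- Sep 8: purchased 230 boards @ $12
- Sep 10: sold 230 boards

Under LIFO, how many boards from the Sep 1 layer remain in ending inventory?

Sep 7, 628 sold [LIFO — newest first]: 351 @ $10 + 271 @ $10 + 6 @ $9 = $6,274
Sep 10, 230 sold [LIFO — newest first]: 230 @ $12 = $2,760
Total COGS = $6,274 + $2,760 = $9,034
Ending inventory: 243 @ $9 = $2,187

243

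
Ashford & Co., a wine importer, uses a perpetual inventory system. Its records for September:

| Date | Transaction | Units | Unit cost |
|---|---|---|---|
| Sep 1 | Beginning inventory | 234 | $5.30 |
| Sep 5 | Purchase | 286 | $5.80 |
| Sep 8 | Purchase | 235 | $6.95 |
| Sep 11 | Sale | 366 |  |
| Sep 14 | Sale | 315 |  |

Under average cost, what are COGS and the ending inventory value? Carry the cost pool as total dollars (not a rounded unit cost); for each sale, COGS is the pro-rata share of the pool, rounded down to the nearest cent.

COGS = $4,088.02; ending inventory = $444.23

After Sep 1: 234 on hand, pool $1,240.20 (≈ $5.3000 each)
After Sep 5: 520 on hand, pool $2,899.00 (≈ $5.5750 each)
After Sep 8: 755 on hand, pool $4,532.25 (≈ $6.0030 each)
Sep 11, sell 366: 366/755 × $4,532.25 → $2,197.09
Sep 14, sell 315: 315/389 × $2,335.16 → $1,890.93
Total COGS = $2,197.09 + $1,890.93 = $4,088.02
Ending inventory (cost pool remaining) = $444.23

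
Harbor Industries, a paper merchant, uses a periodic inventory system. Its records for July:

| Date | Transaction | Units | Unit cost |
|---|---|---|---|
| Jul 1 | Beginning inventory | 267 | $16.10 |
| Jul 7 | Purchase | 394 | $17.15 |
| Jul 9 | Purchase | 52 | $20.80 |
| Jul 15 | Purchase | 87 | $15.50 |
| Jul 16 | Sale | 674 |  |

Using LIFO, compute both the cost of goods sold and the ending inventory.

Jul 16, 674 sold [LIFO — newest first]: 87 @ $15.50 + 52 @ $20.80 + 394 @ $17.15 + 141 @ $16.10 = $11,457.30
Ending inventory: 126 @ $16.10 = $2,028.60
Check: goods available $13,485.90 = COGS $11,457.30 + ending $2,028.60

COGS = $11,457.30; ending inventory = $2,028.60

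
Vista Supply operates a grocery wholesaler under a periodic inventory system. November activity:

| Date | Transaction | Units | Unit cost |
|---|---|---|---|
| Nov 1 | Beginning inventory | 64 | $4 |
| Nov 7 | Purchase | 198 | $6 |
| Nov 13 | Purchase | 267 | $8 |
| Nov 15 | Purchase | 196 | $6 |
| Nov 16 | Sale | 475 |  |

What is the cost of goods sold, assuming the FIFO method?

Nov 16, 475 sold [FIFO — oldest first]: 64 @ $4 + 198 @ $6 + 213 @ $8 = $3,148
Ending inventory: 54 @ $8 + 196 @ $6 = $1,608
Check: goods available $4,756 = COGS $3,148 + ending $1,608

COGS = $3,148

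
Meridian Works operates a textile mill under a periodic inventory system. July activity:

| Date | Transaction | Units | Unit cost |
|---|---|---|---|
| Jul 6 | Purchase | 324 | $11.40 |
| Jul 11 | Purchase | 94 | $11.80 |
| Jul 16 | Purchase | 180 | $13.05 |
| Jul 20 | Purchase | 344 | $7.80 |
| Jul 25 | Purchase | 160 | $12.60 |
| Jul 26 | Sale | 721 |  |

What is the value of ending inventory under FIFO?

Ending inventory = $3,739.80

Jul 26, 721 sold [FIFO — oldest first]: 324 @ $11.40 + 94 @ $11.80 + 180 @ $13.05 + 123 @ $7.80 = $8,111.20
Ending inventory: 221 @ $7.80 + 160 @ $12.60 = $3,739.80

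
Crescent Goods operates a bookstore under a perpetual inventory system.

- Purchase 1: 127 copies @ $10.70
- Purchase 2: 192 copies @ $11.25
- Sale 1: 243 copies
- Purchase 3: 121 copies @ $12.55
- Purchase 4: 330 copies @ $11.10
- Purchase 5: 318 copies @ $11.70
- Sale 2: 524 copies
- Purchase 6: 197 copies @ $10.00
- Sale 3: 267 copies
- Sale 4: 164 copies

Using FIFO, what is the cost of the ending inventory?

Ending inventory = $870.00

Sale 1 (243) [FIFO — oldest first]: 127 @ $10.70 + 116 @ $11.25 = $2,663.90
Sale 2 (524) [FIFO — oldest first]: 76 @ $11.25 + 121 @ $12.55 + 327 @ $11.10 = $6,003.25
Sale 3 (267) [FIFO — oldest first]: 3 @ $11.10 + 264 @ $11.70 = $3,122.10
Sale 4 (164) [FIFO — oldest first]: 54 @ $11.70 + 110 @ $10.00 = $1,731.80
Total COGS = $2,663.90 + $6,003.25 + $3,122.10 + $1,731.80 = $13,521.05
Ending inventory: 87 @ $10.00 = $870.00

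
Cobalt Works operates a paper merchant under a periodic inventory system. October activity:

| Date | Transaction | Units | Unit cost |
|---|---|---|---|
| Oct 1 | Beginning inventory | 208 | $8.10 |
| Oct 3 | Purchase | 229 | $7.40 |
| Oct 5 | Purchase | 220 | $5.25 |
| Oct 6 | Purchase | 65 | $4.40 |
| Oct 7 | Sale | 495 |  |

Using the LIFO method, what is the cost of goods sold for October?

Oct 7, 495 sold [LIFO — newest first]: 65 @ $4.40 + 220 @ $5.25 + 210 @ $7.40 = $2,995.00
Ending inventory: 208 @ $8.10 + 19 @ $7.40 = $1,825.40

COGS = $2,995.00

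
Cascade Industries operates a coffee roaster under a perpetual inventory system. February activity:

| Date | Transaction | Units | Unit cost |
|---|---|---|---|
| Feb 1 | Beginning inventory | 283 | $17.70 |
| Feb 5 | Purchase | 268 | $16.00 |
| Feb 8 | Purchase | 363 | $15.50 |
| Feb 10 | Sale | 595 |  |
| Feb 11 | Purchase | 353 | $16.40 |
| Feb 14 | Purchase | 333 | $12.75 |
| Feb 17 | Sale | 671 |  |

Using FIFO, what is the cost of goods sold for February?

Feb 10, 595 sold [FIFO — oldest first]: 283 @ $17.70 + 268 @ $16.00 + 44 @ $15.50 = $9,979.10
Feb 17, 671 sold [FIFO — oldest first]: 319 @ $15.50 + 352 @ $16.40 = $10,717.30
Total COGS = $9,979.10 + $10,717.30 = $20,696.40
Ending inventory: 1 @ $16.40 + 333 @ $12.75 = $4,262.15

COGS = $20,696.40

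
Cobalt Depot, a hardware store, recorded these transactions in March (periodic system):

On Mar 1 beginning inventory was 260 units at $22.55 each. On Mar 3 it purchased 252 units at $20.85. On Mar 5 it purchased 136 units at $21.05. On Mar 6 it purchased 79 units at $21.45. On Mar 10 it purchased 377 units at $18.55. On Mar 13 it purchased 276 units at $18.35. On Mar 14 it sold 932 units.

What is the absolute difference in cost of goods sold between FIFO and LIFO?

$1,527.60

FIFO COGS: 260 @ $22.55 + 252 @ $20.85 + 136 @ $21.05 + 79 @ $21.45 + 205 @ $18.55 = $19,477.30
LIFO COGS: 276 @ $18.35 + 377 @ $18.55 + 79 @ $21.45 + 136 @ $21.05 + 64 @ $20.85 = $17,949.70
Difference = |$19,477.30 − $17,949.70| = $1,527.60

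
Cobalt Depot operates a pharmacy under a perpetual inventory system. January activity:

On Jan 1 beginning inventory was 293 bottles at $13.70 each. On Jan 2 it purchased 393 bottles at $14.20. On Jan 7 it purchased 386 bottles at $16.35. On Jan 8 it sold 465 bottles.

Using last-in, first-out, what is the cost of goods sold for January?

Jan 8, 465 sold [LIFO — newest first]: 386 @ $16.35 + 79 @ $14.20 = $7,432.90
Ending inventory: 293 @ $13.70 + 314 @ $14.20 = $8,472.90

COGS = $7,432.90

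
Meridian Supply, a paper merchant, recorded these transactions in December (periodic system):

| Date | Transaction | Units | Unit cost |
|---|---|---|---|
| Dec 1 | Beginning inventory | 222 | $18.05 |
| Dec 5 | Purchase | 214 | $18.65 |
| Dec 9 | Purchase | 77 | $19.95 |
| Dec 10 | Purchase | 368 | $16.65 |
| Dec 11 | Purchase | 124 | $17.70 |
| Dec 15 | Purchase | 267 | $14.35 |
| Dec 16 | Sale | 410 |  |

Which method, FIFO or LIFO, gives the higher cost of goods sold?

FIFO

FIFO COGS: 222 @ $18.05 + 188 @ $18.65 = $7,513.30
LIFO COGS: 267 @ $14.35 + 124 @ $17.70 + 19 @ $16.65 = $6,342.60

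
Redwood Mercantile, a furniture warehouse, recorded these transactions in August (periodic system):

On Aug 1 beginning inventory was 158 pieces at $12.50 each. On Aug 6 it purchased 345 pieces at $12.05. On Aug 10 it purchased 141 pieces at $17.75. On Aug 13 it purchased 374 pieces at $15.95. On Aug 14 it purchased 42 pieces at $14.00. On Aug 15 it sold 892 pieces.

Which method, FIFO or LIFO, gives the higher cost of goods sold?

LIFO

FIFO COGS: 158 @ $12.50 + 345 @ $12.05 + 141 @ $17.75 + 248 @ $15.95 = $12,590.60
LIFO COGS: 42 @ $14.00 + 374 @ $15.95 + 141 @ $17.75 + 335 @ $12.05 = $13,092.80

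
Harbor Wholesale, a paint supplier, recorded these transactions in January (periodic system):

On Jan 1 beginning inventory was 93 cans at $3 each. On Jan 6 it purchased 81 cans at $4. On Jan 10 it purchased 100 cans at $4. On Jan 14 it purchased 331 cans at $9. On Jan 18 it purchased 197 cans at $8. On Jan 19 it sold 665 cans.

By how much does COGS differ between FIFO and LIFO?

FIFO COGS: 93 @ $3 + 81 @ $4 + 100 @ $4 + 331 @ $9 + 60 @ $8 = $4,462
LIFO COGS: 197 @ $8 + 331 @ $9 + 100 @ $4 + 37 @ $4 = $5,103
Difference = |$4,462 − $5,103| = $641

$641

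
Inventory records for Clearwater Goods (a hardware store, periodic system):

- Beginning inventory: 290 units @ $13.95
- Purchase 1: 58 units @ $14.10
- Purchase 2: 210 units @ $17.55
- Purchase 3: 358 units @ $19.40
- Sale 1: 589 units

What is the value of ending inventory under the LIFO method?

Ending inventory = $4,567.20

Sale 1 (589) [LIFO — newest first]: 358 @ $19.40 + 210 @ $17.55 + 21 @ $14.10 = $10,926.80
Ending inventory: 290 @ $13.95 + 37 @ $14.10 = $4,567.20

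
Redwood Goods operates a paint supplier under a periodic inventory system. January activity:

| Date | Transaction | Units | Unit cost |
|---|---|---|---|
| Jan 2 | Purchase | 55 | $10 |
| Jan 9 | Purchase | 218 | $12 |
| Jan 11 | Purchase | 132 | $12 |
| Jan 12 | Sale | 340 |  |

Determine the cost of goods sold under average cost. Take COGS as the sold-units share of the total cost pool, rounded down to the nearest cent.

Jan 12, sell 340: 340/405 × $4,750.00 → $3,987.65
Ending inventory (cost pool remaining) = $762.35

COGS = $3,987.65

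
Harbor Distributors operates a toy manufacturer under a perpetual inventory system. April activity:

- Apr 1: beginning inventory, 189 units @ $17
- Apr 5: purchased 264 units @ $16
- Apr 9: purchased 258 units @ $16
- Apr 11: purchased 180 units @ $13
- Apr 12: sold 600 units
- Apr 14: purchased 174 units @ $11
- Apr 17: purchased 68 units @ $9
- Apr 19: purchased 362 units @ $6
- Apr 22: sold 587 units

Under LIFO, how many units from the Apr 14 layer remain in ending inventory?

Apr 12, 600 sold [LIFO — newest first]: 180 @ $13 + 258 @ $16 + 162 @ $16 = $9,060
Apr 22, 587 sold [LIFO — newest first]: 362 @ $6 + 68 @ $9 + 157 @ $11 = $4,511
Total COGS = $9,060 + $4,511 = $13,571
Ending inventory: 189 @ $17 + 102 @ $16 + 17 @ $11 = $5,032
Check: goods available $18,603 = COGS $13,571 + ending $5,032

17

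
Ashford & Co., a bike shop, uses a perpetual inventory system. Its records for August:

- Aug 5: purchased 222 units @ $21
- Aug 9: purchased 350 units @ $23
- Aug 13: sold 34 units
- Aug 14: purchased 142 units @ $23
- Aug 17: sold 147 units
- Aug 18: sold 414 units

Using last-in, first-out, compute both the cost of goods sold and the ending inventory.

COGS = $13,479; ending inventory = $2,499

Aug 13, 34 sold [LIFO — newest first]: 34 @ $23 = $782
Aug 17, 147 sold [LIFO — newest first]: 142 @ $23 + 5 @ $23 = $3,381
Aug 18, 414 sold [LIFO — newest first]: 311 @ $23 + 103 @ $21 = $9,316
Total COGS = $782 + $3,381 + $9,316 = $13,479
Ending inventory: 119 @ $21 = $2,499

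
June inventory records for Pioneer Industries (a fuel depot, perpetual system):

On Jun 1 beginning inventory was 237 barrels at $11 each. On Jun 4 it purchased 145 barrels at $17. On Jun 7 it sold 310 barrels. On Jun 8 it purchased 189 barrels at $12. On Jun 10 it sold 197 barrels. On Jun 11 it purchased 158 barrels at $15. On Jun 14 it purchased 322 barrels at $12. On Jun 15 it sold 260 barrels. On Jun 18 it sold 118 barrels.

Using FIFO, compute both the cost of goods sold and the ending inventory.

Jun 7, 310 sold [FIFO — oldest first]: 237 @ $11 + 73 @ $17 = $3,848
Jun 10, 197 sold [FIFO — oldest first]: 72 @ $17 + 125 @ $12 = $2,724
Jun 15, 260 sold [FIFO — oldest first]: 64 @ $12 + 158 @ $15 + 38 @ $12 = $3,594
Jun 18, 118 sold [FIFO — oldest first]: 118 @ $12 = $1,416
Total COGS = $3,848 + $2,724 + $3,594 + $1,416 = $11,582
Ending inventory: 166 @ $12 = $1,992

COGS = $11,582; ending inventory = $1,992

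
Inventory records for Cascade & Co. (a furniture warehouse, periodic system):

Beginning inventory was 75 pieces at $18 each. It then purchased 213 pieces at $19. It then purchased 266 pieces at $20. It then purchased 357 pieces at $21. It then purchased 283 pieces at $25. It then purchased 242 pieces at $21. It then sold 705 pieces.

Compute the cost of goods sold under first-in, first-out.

Sale 1 (705) [FIFO — oldest first]: 75 @ $18 + 213 @ $19 + 266 @ $20 + 151 @ $21 = $13,888
Ending inventory: 206 @ $21 + 283 @ $25 + 242 @ $21 = $16,483

COGS = $13,888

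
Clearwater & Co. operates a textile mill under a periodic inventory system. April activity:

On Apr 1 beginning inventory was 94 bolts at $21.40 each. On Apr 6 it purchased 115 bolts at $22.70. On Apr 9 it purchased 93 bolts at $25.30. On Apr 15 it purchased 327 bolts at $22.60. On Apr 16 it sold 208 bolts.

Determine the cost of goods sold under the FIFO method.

Apr 16, 208 sold [FIFO — oldest first]: 94 @ $21.40 + 114 @ $22.70 = $4,599.40
Ending inventory: 1 @ $22.70 + 93 @ $25.30 + 327 @ $22.60 = $9,765.80
Check: goods available $14,365.20 = COGS $4,599.40 + ending $9,765.80

COGS = $4,599.40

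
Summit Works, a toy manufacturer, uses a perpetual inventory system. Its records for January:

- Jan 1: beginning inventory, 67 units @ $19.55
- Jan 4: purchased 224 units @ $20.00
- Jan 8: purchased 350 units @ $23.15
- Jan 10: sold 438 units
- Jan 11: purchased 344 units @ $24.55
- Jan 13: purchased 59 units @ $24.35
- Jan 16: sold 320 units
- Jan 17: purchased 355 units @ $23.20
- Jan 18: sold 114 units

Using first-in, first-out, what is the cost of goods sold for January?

Jan 10, 438 sold [FIFO — oldest first]: 67 @ $19.55 + 224 @ $20.00 + 147 @ $23.15 = $9,192.90
Jan 16, 320 sold [FIFO — oldest first]: 203 @ $23.15 + 117 @ $24.55 = $7,571.80
Jan 18, 114 sold [FIFO — oldest first]: 114 @ $24.55 = $2,798.70
Total COGS = $9,192.90 + $7,571.80 + $2,798.70 = $19,563.40
Ending inventory: 113 @ $24.55 + 59 @ $24.35 + 355 @ $23.20 = $12,446.80
Check: goods available $32,010.20 = COGS $19,563.40 + ending $12,446.80

COGS = $19,563.40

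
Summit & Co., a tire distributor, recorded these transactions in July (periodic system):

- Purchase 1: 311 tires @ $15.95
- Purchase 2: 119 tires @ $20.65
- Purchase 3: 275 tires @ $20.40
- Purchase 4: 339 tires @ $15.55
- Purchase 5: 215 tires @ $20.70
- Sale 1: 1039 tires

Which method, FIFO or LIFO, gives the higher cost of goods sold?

LIFO

FIFO COGS: 311 @ $15.95 + 119 @ $20.65 + 275 @ $20.40 + 334 @ $15.55 = $18,221.50
LIFO COGS: 215 @ $20.70 + 339 @ $15.55 + 275 @ $20.40 + 119 @ $20.65 + 91 @ $15.95 = $19,240.75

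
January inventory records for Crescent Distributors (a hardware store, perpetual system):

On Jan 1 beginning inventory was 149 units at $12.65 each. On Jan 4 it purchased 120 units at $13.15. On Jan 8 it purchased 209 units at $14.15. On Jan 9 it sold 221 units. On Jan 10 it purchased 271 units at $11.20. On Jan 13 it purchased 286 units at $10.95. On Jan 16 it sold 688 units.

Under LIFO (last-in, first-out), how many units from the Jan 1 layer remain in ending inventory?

Jan 9, 221 sold [LIFO — newest first]: 209 @ $14.15 + 12 @ $13.15 = $3,115.15
Jan 16, 688 sold [LIFO — newest first]: 286 @ $10.95 + 271 @ $11.20 + 108 @ $13.15 + 23 @ $12.65 = $7,878.05
Total COGS = $3,115.15 + $7,878.05 = $10,993.20
Ending inventory: 126 @ $12.65 = $1,593.90

126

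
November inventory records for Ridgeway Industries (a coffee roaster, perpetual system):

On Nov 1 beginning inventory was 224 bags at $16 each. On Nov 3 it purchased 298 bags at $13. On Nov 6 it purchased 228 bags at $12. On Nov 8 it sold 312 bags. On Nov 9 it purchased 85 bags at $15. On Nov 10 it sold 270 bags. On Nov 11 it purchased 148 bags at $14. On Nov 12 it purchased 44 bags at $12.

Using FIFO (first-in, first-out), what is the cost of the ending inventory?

Ending inventory = $5,891

Nov 8, 312 sold [FIFO — oldest first]: 224 @ $16 + 88 @ $13 = $4,728
Nov 10, 270 sold [FIFO — oldest first]: 210 @ $13 + 60 @ $12 = $3,450
Total COGS = $4,728 + $3,450 = $8,178
Ending inventory: 168 @ $12 + 85 @ $15 + 148 @ $14 + 44 @ $12 = $5,891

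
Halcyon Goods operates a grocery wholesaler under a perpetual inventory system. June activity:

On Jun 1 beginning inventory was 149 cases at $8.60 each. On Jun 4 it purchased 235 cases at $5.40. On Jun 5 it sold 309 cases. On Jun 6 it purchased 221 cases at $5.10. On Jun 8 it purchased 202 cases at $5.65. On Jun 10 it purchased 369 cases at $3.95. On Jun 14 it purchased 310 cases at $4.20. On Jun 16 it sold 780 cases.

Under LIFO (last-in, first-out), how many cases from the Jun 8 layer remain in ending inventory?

Jun 5, 309 sold [LIFO — newest first]: 235 @ $5.40 + 74 @ $8.60 = $1,905.40
Jun 16, 780 sold [LIFO — newest first]: 310 @ $4.20 + 369 @ $3.95 + 101 @ $5.65 = $3,330.20
Total COGS = $1,905.40 + $3,330.20 = $5,235.60
Ending inventory: 75 @ $8.60 + 221 @ $5.10 + 101 @ $5.65 = $2,342.75

101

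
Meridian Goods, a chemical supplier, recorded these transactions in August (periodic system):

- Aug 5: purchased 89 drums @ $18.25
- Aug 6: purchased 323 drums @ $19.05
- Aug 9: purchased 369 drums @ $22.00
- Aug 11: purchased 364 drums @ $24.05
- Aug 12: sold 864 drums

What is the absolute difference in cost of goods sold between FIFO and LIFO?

$1,476.20

FIFO COGS: 89 @ $18.25 + 323 @ $19.05 + 369 @ $22.00 + 83 @ $24.05 = $17,891.55
LIFO COGS: 364 @ $24.05 + 369 @ $22.00 + 131 @ $19.05 = $19,367.75
Difference = |$17,891.55 − $19,367.75| = $1,476.20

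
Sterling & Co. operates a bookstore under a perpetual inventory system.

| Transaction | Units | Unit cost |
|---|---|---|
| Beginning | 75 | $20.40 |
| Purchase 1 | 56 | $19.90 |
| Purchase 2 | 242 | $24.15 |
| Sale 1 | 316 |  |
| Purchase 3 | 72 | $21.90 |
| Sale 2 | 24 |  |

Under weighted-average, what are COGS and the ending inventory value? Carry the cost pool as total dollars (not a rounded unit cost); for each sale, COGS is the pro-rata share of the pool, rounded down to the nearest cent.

COGS = $7,726.18; ending inventory = $2,339.32

After Beginning: 75 on hand, pool $1,530.00 (≈ $20.4000 each)
After Purchase 1: 131 on hand, pool $2,644.40 (≈ $20.1863 each)
After Purchase 2: 373 on hand, pool $8,488.70 (≈ $22.7579 each)
Sale 1, sell 316: 316/373 × $8,488.70 → $7,191.49
After Purchase 3: 129 on hand, pool $2,874.01 (≈ $22.2791 each)
Sale 2, sell 24: 24/129 × $2,874.01 → $534.69
Total COGS = $7,191.49 + $534.69 = $7,726.18
Ending inventory (cost pool remaining) = $2,339.32
Check: goods available $10,065.50 = COGS $7,726.18 + ending $2,339.32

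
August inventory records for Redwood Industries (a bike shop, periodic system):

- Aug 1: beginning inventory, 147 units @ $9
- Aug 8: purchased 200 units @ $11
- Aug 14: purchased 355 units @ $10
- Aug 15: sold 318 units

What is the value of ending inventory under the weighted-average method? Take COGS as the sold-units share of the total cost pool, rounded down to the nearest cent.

Ending inventory = $3,869.00

Aug 15, sell 318: 318/702 × $7,073.00 → $3,204.00
Ending inventory (cost pool remaining) = $3,869.00
Check: goods available $7,073.00 = COGS $3,204.00 + ending $3,869.00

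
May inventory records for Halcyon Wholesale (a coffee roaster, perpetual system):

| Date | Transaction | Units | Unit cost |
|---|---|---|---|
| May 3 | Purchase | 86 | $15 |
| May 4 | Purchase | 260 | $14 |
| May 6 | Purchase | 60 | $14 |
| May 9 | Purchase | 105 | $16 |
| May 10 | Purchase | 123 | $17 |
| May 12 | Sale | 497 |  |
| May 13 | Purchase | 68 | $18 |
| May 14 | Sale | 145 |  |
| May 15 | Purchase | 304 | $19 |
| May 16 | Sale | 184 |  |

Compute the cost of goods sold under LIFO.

May 12, 497 sold [LIFO — newest first]: 123 @ $17 + 105 @ $16 + 60 @ $14 + 209 @ $14 = $7,537
May 14, 145 sold [LIFO — newest first]: 68 @ $18 + 51 @ $14 + 26 @ $15 = $2,328
May 16, 184 sold [LIFO — newest first]: 184 @ $19 = $3,496
Total COGS = $7,537 + $2,328 + $3,496 = $13,361
Ending inventory: 60 @ $15 + 120 @ $19 = $3,180

COGS = $13,361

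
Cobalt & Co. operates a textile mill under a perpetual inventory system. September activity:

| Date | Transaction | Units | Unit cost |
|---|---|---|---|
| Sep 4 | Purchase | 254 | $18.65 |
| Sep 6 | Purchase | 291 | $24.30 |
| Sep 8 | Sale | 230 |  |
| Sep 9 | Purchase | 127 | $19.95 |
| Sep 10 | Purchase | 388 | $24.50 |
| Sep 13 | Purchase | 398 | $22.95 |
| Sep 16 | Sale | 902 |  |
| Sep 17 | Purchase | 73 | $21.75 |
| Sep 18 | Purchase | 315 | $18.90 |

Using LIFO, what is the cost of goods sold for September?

Sep 8, 230 sold [LIFO — newest first]: 230 @ $24.30 = $5,589.00
Sep 16, 902 sold [LIFO — newest first]: 398 @ $22.95 + 388 @ $24.50 + 116 @ $19.95 = $20,954.30
Total COGS = $5,589.00 + $20,954.30 = $26,543.30
Ending inventory: 254 @ $18.65 + 61 @ $24.30 + 11 @ $19.95 + 73 @ $21.75 + 315 @ $18.90 = $13,980.10

COGS = $26,543.30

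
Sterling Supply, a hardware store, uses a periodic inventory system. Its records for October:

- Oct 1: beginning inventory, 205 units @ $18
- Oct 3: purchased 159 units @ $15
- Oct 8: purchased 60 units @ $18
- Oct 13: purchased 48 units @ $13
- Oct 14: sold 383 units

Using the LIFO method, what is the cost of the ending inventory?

Oct 14, 383 sold [LIFO — newest first]: 48 @ $13 + 60 @ $18 + 159 @ $15 + 116 @ $18 = $6,177
Ending inventory: 89 @ $18 = $1,602
Check: goods available $7,779 = COGS $6,177 + ending $1,602

Ending inventory = $1,602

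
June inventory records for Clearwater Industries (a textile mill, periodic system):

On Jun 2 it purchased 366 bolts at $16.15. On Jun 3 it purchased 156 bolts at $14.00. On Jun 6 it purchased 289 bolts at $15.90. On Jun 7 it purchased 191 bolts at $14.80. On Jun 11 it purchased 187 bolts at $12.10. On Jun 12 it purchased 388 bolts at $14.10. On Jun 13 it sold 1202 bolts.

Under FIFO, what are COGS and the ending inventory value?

Jun 13, 1202 sold [FIFO — oldest first]: 366 @ $16.15 + 156 @ $14.00 + 289 @ $15.90 + 191 @ $14.80 + 187 @ $12.10 + 13 @ $14.10 = $17,962.80
Ending inventory: 375 @ $14.10 = $5,287.50

COGS = $17,962.80; ending inventory = $5,287.50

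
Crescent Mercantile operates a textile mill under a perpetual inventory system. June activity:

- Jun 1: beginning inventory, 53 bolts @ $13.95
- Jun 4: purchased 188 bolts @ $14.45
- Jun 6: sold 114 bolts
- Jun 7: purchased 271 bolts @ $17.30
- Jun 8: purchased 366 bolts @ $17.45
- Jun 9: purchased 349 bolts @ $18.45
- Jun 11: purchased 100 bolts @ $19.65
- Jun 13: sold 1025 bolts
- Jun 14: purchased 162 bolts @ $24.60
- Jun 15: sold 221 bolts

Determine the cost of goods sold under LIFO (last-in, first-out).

Jun 6, 114 sold [LIFO — newest first]: 114 @ $14.45 = $1,647.30
Jun 13, 1025 sold [LIFO — newest first]: 100 @ $19.65 + 349 @ $18.45 + 366 @ $17.45 + 210 @ $17.30 = $18,423.75
Jun 15, 221 sold [LIFO — newest first]: 162 @ $24.60 + 59 @ $17.30 = $5,005.90
Total COGS = $1,647.30 + $18,423.75 + $5,005.90 = $25,076.95
Ending inventory: 53 @ $13.95 + 74 @ $14.45 + 2 @ $17.30 = $1,843.25
Check: goods available $26,920.20 = COGS $25,076.95 + ending $1,843.25

COGS = $25,076.95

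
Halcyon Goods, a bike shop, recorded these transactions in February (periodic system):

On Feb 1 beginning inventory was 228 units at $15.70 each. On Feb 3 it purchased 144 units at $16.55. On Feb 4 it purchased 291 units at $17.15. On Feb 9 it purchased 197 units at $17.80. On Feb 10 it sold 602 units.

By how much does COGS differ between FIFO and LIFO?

$476.65

FIFO COGS: 228 @ $15.70 + 144 @ $16.55 + 230 @ $17.15 = $9,907.30
LIFO COGS: 197 @ $17.80 + 291 @ $17.15 + 114 @ $16.55 = $10,383.95
Difference = |$9,907.30 − $10,383.95| = $476.65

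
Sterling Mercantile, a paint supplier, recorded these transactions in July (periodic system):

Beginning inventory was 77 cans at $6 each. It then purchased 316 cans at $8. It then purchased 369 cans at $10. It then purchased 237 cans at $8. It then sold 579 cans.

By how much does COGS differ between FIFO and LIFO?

$466

FIFO COGS: 77 @ $6 + 316 @ $8 + 186 @ $10 = $4,850
LIFO COGS: 237 @ $8 + 342 @ $10 = $5,316
Difference = |$4,850 − $5,316| = $466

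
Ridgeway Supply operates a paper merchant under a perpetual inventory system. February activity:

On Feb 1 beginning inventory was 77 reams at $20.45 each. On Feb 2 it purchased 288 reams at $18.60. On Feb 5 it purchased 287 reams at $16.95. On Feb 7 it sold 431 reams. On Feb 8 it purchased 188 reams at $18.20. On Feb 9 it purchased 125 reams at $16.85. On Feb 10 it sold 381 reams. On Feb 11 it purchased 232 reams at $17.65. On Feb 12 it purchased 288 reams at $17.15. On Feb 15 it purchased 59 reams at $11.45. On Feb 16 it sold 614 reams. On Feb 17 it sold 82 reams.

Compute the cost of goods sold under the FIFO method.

Feb 7, 431 sold [FIFO — oldest first]: 77 @ $20.45 + 288 @ $18.60 + 66 @ $16.95 = $8,050.15
Feb 10, 381 sold [FIFO — oldest first]: 221 @ $16.95 + 160 @ $18.20 = $6,657.95
Feb 16, 614 sold [FIFO — oldest first]: 28 @ $18.20 + 125 @ $16.85 + 232 @ $17.65 + 229 @ $17.15 = $10,638.00
Feb 17, 82 sold [FIFO — oldest first]: 59 @ $17.15 + 23 @ $11.45 = $1,275.20
Total COGS = $8,050.15 + $6,657.95 + $10,638.00 + $1,275.20 = $26,621.30
Ending inventory: 36 @ $11.45 = $412.20

COGS = $26,621.30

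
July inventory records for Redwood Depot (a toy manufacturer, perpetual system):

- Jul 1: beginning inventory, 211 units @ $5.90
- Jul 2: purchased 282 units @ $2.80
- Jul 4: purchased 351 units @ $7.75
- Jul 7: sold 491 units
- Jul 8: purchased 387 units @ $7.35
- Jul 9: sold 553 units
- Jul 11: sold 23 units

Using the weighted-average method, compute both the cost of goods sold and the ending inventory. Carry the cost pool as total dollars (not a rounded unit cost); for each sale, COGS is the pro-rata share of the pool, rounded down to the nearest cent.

COGS = $6,528.07; ending inventory = $1,071.13

After Jul 1: 211 on hand, pool $1,244.90 (≈ $5.9000 each)
After Jul 2: 493 on hand, pool $2,034.50 (≈ $4.1268 each)
After Jul 4: 844 on hand, pool $4,754.75 (≈ $5.6336 each)
Jul 7, sell 491: 491/844 × $4,754.75 → $2,766.09
After Jul 8: 740 on hand, pool $4,833.11 (≈ $6.5312 each)
Jul 9, sell 553: 553/740 × $4,833.11 → $3,611.77
Jul 11, sell 23: 23/187 × $1,221.34 → $150.21
Total COGS = $2,766.09 + $3,611.77 + $150.21 = $6,528.07
Ending inventory (cost pool remaining) = $1,071.13
Check: goods available $7,599.20 = COGS $6,528.07 + ending $1,071.13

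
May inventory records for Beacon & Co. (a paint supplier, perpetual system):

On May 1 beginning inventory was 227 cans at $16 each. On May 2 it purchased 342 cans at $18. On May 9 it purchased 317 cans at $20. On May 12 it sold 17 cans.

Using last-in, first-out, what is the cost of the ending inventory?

May 12, 17 sold [LIFO — newest first]: 17 @ $20 = $340
Ending inventory: 227 @ $16 + 342 @ $18 + 300 @ $20 = $15,788
Check: goods available $16,128 = COGS $340 + ending $15,788

Ending inventory = $15,788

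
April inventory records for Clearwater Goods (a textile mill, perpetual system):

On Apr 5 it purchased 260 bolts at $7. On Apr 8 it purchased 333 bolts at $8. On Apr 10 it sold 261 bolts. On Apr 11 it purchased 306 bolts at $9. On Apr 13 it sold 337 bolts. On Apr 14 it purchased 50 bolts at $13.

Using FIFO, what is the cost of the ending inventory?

Apr 10, 261 sold [FIFO — oldest first]: 260 @ $7 + 1 @ $8 = $1,828
Apr 13, 337 sold [FIFO — oldest first]: 332 @ $8 + 5 @ $9 = $2,701
Total COGS = $1,828 + $2,701 = $4,529
Ending inventory: 301 @ $9 + 50 @ $13 = $3,359
Check: goods available $7,888 = COGS $4,529 + ending $3,359

Ending inventory = $3,359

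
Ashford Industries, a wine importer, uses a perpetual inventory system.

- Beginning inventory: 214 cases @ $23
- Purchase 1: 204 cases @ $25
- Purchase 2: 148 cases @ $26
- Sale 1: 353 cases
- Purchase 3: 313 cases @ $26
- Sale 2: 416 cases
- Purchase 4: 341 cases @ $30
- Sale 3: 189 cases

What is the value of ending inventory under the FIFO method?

Sale 1 (353) [FIFO — oldest first]: 214 @ $23 + 139 @ $25 = $8,397
Sale 2 (416) [FIFO — oldest first]: 65 @ $25 + 148 @ $26 + 203 @ $26 = $10,751
Sale 3 (189) [FIFO — oldest first]: 110 @ $26 + 79 @ $30 = $5,230
Total COGS = $8,397 + $10,751 + $5,230 = $24,378
Ending inventory: 262 @ $30 = $7,860
Check: goods available $32,238 = COGS $24,378 + ending $7,860

Ending inventory = $7,860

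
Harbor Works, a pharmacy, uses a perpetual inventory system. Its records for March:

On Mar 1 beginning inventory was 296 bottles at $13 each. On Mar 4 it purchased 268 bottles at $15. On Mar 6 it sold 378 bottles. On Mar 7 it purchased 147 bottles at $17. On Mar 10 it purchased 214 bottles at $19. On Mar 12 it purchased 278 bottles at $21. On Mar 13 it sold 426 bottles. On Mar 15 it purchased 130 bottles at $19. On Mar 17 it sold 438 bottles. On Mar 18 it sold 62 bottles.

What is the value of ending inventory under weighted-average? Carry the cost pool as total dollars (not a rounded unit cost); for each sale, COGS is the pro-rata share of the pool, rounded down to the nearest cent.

Ending inventory = $533.05

After Mar 1: 296 on hand, pool $3,848.00 (≈ $13.0000 each)
After Mar 4: 564 on hand, pool $7,868.00 (≈ $13.9504 each)
Mar 6, sell 378: 378/564 × $7,868.00 → $5,273.23
After Mar 7: 333 on hand, pool $5,093.77 (≈ $15.2966 each)
After Mar 10: 547 on hand, pool $9,159.77 (≈ $16.7455 each)
After Mar 12: 825 on hand, pool $14,997.77 (≈ $18.1791 each)
Mar 13, sell 426: 426/825 × $14,997.77 → $7,744.30
After Mar 15: 529 on hand, pool $9,723.47 (≈ $18.3809 each)
Mar 17, sell 438: 438/529 × $9,723.47 → $8,050.81
Mar 18, sell 62: 62/91 × $1,672.66 → $1,139.61
Total COGS = $5,273.23 + $7,744.30 + $8,050.81 + $1,139.61 = $22,207.95
Ending inventory (cost pool remaining) = $533.05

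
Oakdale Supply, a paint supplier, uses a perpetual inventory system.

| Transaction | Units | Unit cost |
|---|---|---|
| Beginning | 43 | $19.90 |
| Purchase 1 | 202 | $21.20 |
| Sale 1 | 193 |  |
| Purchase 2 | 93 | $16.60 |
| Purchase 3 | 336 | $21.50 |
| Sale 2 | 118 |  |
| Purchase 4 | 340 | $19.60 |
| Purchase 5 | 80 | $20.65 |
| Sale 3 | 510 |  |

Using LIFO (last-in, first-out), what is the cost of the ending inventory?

Sale 1 (193) [LIFO — newest first]: 193 @ $21.20 = $4,091.60
Sale 2 (118) [LIFO — newest first]: 118 @ $21.50 = $2,537.00
Sale 3 (510) [LIFO — newest first]: 80 @ $20.65 + 340 @ $19.60 + 90 @ $21.50 = $10,251.00
Total COGS = $4,091.60 + $2,537.00 + $10,251.00 = $16,879.60
Ending inventory: 43 @ $19.90 + 9 @ $21.20 + 93 @ $16.60 + 128 @ $21.50 = $5,342.30

Ending inventory = $5,342.30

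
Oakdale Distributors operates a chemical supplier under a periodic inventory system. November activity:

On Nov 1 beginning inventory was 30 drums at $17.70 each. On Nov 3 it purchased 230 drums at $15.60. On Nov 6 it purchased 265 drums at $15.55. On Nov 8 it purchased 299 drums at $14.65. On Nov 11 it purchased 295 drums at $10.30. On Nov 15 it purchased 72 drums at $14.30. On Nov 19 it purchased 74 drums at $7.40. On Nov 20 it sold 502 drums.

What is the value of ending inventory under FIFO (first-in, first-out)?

Nov 20, 502 sold [FIFO — oldest first]: 30 @ $17.70 + 230 @ $15.60 + 242 @ $15.55 = $7,882.10
Ending inventory: 23 @ $15.55 + 299 @ $14.65 + 295 @ $10.30 + 72 @ $14.30 + 74 @ $7.40 = $9,353.70
Check: goods available $17,235.80 = COGS $7,882.10 + ending $9,353.70

Ending inventory = $9,353.70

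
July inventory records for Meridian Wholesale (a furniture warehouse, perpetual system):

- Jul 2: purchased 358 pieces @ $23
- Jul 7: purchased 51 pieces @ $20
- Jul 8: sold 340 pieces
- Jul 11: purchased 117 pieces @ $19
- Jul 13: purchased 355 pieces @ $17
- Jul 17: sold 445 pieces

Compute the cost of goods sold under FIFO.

COGS = $15,880

Jul 8, 340 sold [FIFO — oldest first]: 340 @ $23 = $7,820
Jul 17, 445 sold [FIFO — oldest first]: 18 @ $23 + 51 @ $20 + 117 @ $19 + 259 @ $17 = $8,060
Total COGS = $7,820 + $8,060 = $15,880
Ending inventory: 96 @ $17 = $1,632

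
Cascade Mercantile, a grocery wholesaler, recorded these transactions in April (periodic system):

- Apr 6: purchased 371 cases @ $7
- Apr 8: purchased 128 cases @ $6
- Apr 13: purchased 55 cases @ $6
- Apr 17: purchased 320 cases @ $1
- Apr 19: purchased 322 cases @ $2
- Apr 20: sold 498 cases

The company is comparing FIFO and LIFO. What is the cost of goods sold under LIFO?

FIFO COGS: 371 @ $7 + 127 @ $6 = $3,359
LIFO COGS: 322 @ $2 + 176 @ $1 = $820

COGS = $820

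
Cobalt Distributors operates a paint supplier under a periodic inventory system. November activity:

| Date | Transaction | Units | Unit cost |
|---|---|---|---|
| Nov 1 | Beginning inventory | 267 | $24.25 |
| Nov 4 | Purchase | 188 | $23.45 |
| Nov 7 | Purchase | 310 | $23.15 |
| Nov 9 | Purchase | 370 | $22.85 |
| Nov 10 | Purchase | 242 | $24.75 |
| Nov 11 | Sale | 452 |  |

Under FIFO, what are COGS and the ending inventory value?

Nov 11, 452 sold [FIFO — oldest first]: 267 @ $24.25 + 185 @ $23.45 = $10,813.00
Ending inventory: 3 @ $23.45 + 310 @ $23.15 + 370 @ $22.85 + 242 @ $24.75 = $21,690.85

COGS = $10,813.00; ending inventory = $21,690.85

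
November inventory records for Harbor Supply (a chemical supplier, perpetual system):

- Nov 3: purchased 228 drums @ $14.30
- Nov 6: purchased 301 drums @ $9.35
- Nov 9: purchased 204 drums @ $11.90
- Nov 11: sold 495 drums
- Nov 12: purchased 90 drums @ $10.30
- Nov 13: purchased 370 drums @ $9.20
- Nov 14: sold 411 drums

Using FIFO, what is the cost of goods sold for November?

COGS = $10,192.95

Nov 11, 495 sold [FIFO — oldest first]: 228 @ $14.30 + 267 @ $9.35 = $5,756.85
Nov 14, 411 sold [FIFO — oldest first]: 34 @ $9.35 + 204 @ $11.90 + 90 @ $10.30 + 83 @ $9.20 = $4,436.10
Total COGS = $5,756.85 + $4,436.10 = $10,192.95
Ending inventory: 287 @ $9.20 = $2,640.40
Check: goods available $12,833.35 = COGS $10,192.95 + ending $2,640.40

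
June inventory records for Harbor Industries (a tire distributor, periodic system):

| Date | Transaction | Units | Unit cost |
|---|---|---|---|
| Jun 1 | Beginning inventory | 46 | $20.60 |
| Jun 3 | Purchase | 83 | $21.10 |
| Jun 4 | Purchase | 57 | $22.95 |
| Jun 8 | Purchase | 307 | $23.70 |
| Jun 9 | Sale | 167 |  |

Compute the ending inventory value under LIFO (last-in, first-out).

Ending inventory = $7,325.05

Jun 9, 167 sold [LIFO — newest first]: 167 @ $23.70 = $3,957.90
Ending inventory: 46 @ $20.60 + 83 @ $21.10 + 57 @ $22.95 + 140 @ $23.70 = $7,325.05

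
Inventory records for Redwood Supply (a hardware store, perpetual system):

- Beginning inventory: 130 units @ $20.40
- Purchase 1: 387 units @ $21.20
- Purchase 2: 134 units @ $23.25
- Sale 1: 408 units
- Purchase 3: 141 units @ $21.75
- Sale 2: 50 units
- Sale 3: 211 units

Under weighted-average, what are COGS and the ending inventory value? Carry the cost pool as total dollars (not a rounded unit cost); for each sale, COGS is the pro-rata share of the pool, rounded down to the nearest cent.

After Beginning: 130 on hand, pool $2,652.00 (≈ $20.4000 each)
After Purchase 1: 517 on hand, pool $10,856.40 (≈ $20.9988 each)
After Purchase 2: 651 on hand, pool $13,971.90 (≈ $21.4622 each)
Sale 1, sell 408: 408/651 × $13,971.90 → $8,756.58
After Purchase 3: 384 on hand, pool $8,282.07 (≈ $21.5679 each)
Sale 2, sell 50: 50/384 × $8,282.07 → $1,078.39
Sale 3, sell 211: 211/334 × $7,203.68 → $4,550.82
Total COGS = $8,756.58 + $1,078.39 + $4,550.82 = $14,385.79
Ending inventory (cost pool remaining) = $2,652.86
Check: goods available $17,038.65 = COGS $14,385.79 + ending $2,652.86

COGS = $14,385.79; ending inventory = $2,652.86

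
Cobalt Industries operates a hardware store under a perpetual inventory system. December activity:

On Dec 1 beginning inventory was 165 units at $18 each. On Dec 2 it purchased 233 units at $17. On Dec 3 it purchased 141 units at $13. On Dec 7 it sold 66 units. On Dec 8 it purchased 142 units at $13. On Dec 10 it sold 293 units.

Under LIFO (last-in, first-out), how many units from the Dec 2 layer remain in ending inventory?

157

Dec 7, 66 sold [LIFO — newest first]: 66 @ $13 = $858
Dec 10, 293 sold [LIFO — newest first]: 142 @ $13 + 75 @ $13 + 76 @ $17 = $4,113
Total COGS = $858 + $4,113 = $4,971
Ending inventory: 165 @ $18 + 157 @ $17 = $5,639
Check: goods available $10,610 = COGS $4,971 + ending $5,639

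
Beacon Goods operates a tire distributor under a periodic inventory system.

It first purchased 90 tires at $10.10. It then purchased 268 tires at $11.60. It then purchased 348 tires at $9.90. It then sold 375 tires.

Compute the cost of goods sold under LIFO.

COGS = $3,758.40

Sale 1 (375) [LIFO — newest first]: 348 @ $9.90 + 27 @ $11.60 = $3,758.40
Ending inventory: 90 @ $10.10 + 241 @ $11.60 = $3,704.60
Check: goods available $7,463.00 = COGS $3,758.40 + ending $3,704.60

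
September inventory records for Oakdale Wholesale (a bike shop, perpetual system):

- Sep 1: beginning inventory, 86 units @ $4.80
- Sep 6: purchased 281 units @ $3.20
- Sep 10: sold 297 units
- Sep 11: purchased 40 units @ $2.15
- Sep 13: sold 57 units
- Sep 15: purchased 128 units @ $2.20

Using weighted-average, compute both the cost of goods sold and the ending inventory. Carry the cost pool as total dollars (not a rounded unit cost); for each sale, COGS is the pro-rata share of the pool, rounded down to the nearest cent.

After Sep 1: 86 on hand, pool $412.80 (≈ $4.8000 each)
After Sep 6: 367 on hand, pool $1,312.00 (≈ $3.5749 each)
Sep 10, sell 297: 297/367 × $1,312.00 → $1,061.75
After Sep 11: 110 on hand, pool $336.25 (≈ $3.0568 each)
Sep 13, sell 57: 57/110 × $336.25 → $174.23
After Sep 15: 181 on hand, pool $443.62 (≈ $2.4509 each)
Total COGS = $1,061.75 + $174.23 = $1,235.98
Ending inventory (cost pool remaining) = $443.62

COGS = $1,235.98; ending inventory = $443.62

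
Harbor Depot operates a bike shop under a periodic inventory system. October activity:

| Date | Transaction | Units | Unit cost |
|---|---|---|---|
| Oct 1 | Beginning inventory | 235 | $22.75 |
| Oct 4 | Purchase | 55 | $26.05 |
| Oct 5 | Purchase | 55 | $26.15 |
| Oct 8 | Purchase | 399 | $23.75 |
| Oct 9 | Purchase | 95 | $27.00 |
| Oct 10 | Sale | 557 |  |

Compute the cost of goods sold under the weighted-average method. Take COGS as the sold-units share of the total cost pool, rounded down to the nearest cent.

Oct 10, sell 557: 557/839 × $20,258.50 → $13,449.32
Ending inventory (cost pool remaining) = $6,809.18
Check: goods available $20,258.50 = COGS $13,449.32 + ending $6,809.18

COGS = $13,449.32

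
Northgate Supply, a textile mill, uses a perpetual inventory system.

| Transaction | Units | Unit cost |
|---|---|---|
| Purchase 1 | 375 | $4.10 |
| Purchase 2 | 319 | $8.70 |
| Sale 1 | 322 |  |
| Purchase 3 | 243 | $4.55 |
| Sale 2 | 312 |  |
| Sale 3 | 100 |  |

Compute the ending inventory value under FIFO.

Sale 1 (322) [FIFO — oldest first]: 322 @ $4.10 = $1,320.20
Sale 2 (312) [FIFO — oldest first]: 53 @ $4.10 + 259 @ $8.70 = $2,470.60
Sale 3 (100) [FIFO — oldest first]: 60 @ $8.70 + 40 @ $4.55 = $704.00
Total COGS = $1,320.20 + $2,470.60 + $704.00 = $4,494.80
Ending inventory: 203 @ $4.55 = $923.65

Ending inventory = $923.65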